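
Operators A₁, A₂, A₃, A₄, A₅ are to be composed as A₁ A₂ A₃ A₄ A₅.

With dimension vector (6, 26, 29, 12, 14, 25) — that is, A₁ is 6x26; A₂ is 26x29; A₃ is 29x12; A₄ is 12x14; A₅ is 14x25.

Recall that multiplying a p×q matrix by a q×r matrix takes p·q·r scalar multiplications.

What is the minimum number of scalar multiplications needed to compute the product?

Adjacent pairs: A₁A₂ = 6·26·29 = 4524; A₂A₃ = 26·29·12 = 9048; A₃A₄ = 29·12·14 = 4872; A₄A₅ = 12·14·25 = 4200.
Length 3: A₁..A₃: k=1: 0+9048+6·26·12=10920; k=2: 4524+0+6·29·12=6612 → min 6612 | A₂..A₄: k=2: 0+4872+26·29·14=15428; k=3: 9048+0+26·12·14=13416 → min 13416 | A₃..A₅: k=3: 0+4200+29·12·25=12900; k=4: 4872+0+29·14·25=15022 → min 12900.
Length 4: A₁..A₄: k=1: 0+13416+6·26·14=15600; k=2: 4524+4872+6·29·14=11832; k=3: 6612+0+6·12·14=7620 → min 7620 | A₂..A₅: k=2: 0+12900+26·29·25=31750; k=3: 9048+4200+26·12·25=21048; k=4: 13416+0+26·14·25=22516 → min 21048.
Length 5: A₁..A₅: k=1: 0+21048+6·26·25=24948; k=2: 4524+12900+6·29·25=21774; k=3: 6612+4200+6·12·25=12612; k=4: 7620+0+6·14·25=9720 → min 9720.
Optimal order: ((((A₁ A₂) A₃) A₄) A₅) with cost 9720.

9720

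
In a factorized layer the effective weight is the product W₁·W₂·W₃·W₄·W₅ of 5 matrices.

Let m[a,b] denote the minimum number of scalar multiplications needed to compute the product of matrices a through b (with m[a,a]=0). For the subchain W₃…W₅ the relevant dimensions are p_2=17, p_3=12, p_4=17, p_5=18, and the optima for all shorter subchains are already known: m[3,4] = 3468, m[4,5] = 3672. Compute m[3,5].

7344

m[3,5] = min over k∈[3,4] of m[3,k]+m[k+1,5]+p_{2}·p_k·p_{5}.
k=3: 0 + 3672 + 17·12·18 = 7344; k=4: 3468 + 0 + 17·17·18 = 8670.
Minimum: 7344 at k=3.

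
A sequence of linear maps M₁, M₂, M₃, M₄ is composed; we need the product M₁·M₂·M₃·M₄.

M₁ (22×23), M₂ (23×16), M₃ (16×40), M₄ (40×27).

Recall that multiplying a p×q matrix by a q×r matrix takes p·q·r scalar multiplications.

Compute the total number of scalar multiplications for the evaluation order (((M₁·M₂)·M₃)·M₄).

(M₁·M₂): 22×23 by 23×16 → 22×16, cost 22·23·16 = 8096
((M₁·M₂)·M₃): 22×16 by 16×40 → 22×40, cost 22·16·40 = 14080; cumulative 22176
(((M₁·M₂)·M₃)·M₄): 22×40 by 40×27 → 22×27, cost 22·40·27 = 23760; cumulative 45936
Total: 45936 scalar multiplications.

45936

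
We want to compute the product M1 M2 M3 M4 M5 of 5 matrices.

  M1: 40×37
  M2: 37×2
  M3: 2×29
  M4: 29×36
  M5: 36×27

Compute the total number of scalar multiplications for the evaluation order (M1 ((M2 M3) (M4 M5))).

(M2 M3): 37×2 by 2×29 → 37×29, cost 37·2·29 = 2146
(M4 M5): 29×36 by 36×27 → 29×27, cost 29·36·27 = 28188
((M2 M3) (M4 M5)): 37×29 by 29×27 → 37×27, cost 37·29·27 = 28971; cumulative 59305
(M1 ((M2 M3) (M4 M5))): 40×37 by 37×27 → 40×27, cost 40·37·27 = 39960; cumulative 99265
Total: 99265 scalar multiplications.

99265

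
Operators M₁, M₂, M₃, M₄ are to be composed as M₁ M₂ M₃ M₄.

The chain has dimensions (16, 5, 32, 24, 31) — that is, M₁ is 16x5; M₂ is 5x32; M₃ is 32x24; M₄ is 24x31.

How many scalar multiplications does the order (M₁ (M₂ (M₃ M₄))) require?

31248

(M₃ M₄): 32×24 by 24×31 → 32×31, cost 32·24·31 = 23808
(M₂ (M₃ M₄)): 5×32 by 32×31 → 5×31, cost 5·32·31 = 4960; cumulative 28768
(M₁ (M₂ (M₃ M₄))): 16×5 by 5×31 → 16×31, cost 16·5·31 = 2480; cumulative 31248
Total: 31248 scalar multiplications.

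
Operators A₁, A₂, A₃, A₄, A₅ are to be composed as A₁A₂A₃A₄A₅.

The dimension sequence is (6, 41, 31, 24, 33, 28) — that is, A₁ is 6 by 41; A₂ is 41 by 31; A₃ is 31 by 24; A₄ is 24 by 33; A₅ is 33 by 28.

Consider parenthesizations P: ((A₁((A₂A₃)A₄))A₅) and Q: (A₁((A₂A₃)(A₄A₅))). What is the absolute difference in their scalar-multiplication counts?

Order P = ((A₁((A₂A₃)A₄))A₅): (A₂A₃): 41×31 by 31×24 → 41×24, cost 41·31·24 = 30504; ((A₂A₃)A₄): 41×24 by 24×33 → 41×33, cost 41·24·33 = 32472; cumulative 62976; (A₁((A₂A₃)A₄)): 6×41 by 41×33 → 6×33, cost 6·41·33 = 8118; cumulative 71094; ((A₁((A₂A₃)A₄))A₅): 6×33 by 33×28 → 6×28, cost 6·33·28 = 5544; cumulative 76638. Total 76638.
Order Q = (A₁((A₂A₃)(A₄A₅))): (A₂A₃): 41×31 by 31×24 → 41×24, cost 41·31·24 = 30504; (A₄A₅): 24×33 by 33×28 → 24×28, cost 24·33·28 = 22176; ((A₂A₃)(A₄A₅)): 41×24 by 24×28 → 41×28, cost 41·24·28 = 27552; cumulative 80232; (A₁((A₂A₃)(A₄A₅))): 6×41 by 41×28 → 6×28, cost 6·41·28 = 6888; cumulative 87120. Total 87120.
Difference: |76638 − 87120| = 10482.

10482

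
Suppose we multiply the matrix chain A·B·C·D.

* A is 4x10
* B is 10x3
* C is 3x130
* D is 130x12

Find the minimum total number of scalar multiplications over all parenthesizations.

Adjacent pairs: AB = 4·10·3 = 120; BC = 10·3·130 = 3900; CD = 3·130·12 = 4680.
Length 3: A..C: k=1: 0+3900+4·10·130=9100; k=2: 120+0+4·3·130=1680 → min 1680 | B..D: k=2: 0+4680+10·3·12=5040; k=3: 3900+0+10·130·12=19500 → min 5040.
Length 4: A..D: k=1: 0+5040+4·10·12=5520; k=2: 120+4680+4·3·12=4944; k=3: 1680+0+4·130·12=7920 → min 4944.
Optimal order: ((A·B)·(C·D)) with cost 4944.

4944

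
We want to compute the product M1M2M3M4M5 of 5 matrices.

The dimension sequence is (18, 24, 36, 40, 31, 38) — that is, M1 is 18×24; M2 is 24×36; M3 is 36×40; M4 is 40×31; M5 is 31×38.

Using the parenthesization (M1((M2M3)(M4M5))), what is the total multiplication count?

134576

(M2M3): 24×36 by 36×40 → 24×40, cost 24·36·40 = 34560
(M4M5): 40×31 by 31×38 → 40×38, cost 40·31·38 = 47120
((M2M3)(M4M5)): 24×40 by 40×38 → 24×38, cost 24·40·38 = 36480; cumulative 118160
(M1((M2M3)(M4M5))): 18×24 by 24×38 → 18×38, cost 18·24·38 = 16416; cumulative 134576
Total: 134576 scalar multiplications.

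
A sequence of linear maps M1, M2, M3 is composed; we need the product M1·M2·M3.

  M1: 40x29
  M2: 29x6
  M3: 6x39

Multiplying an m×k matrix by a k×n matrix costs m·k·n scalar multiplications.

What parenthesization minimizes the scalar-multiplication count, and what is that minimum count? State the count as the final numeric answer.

16320

(M1·(M2·M3)): cost 52026.
((M1·M2)·M3): cost 16320.
Optimal: ((M1·M2)·M3) with cost 16320.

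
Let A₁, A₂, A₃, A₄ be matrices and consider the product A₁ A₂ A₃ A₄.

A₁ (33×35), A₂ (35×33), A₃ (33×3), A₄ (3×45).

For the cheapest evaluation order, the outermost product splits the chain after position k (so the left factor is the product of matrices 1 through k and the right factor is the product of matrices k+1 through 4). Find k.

3

Adjacent pairs: A₁A₂ = 33·35·33 = 38115; A₂A₃ = 35·33·3 = 3465; A₃A₄ = 33·3·45 = 4455.
Length 3: A₁..A₃: k=1: 0+3465+33·35·3=6930; k=2: 38115+0+33·33·3=41382 → min 6930 | A₂..A₄: k=2: 0+4455+35·33·45=56430; k=3: 3465+0+35·3·45=8190 → min 8190.
Top-level splits: k=1: (A₁..A₁)·(A₂..A₄) → 0+8190+33·35·45 = 60165; k=2: (A₁..A₂)·(A₃..A₄) → 38115+4455+33·33·45 = 91575; k=3: (A₁..A₃)·(A₄..A₄) → 6930+0+33·3·45 = 11385.
Best split is after A₃, i.e. k = 3.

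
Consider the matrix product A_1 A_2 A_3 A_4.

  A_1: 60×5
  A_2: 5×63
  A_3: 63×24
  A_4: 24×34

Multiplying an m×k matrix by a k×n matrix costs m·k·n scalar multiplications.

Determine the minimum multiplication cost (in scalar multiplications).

Adjacent pairs: A_1A_2 = 60·5·63 = 18900; A_2A_3 = 5·63·24 = 7560; A_3A_4 = 63·24·34 = 51408.
Length 3: A_1..A_3: k=1: 0+7560+60·5·24=14760; k=2: 18900+0+60·63·24=109620 → min 14760 | A_2..A_4: k=2: 0+51408+5·63·34=62118; k=3: 7560+0+5·24·34=11640 → min 11640.
Length 4: A_1..A_4: k=1: 0+11640+60·5·34=21840; k=2: 18900+51408+60·63·34=198828; k=3: 14760+0+60·24·34=63720 → min 21840.
Optimal order: (A_1 ((A_2 A_3) A_4)) with cost 21840.

21840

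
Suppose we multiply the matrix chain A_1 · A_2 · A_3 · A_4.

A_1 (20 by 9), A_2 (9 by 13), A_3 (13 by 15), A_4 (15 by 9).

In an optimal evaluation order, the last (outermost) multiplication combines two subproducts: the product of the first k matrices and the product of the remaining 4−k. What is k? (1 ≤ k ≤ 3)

Adjacent pairs: A_1A_2 = 20·9·13 = 2340; A_2A_3 = 9·13·15 = 1755; A_3A_4 = 13·15·9 = 1755.
Length 3: A_1..A_3: k=1: 0+1755+20·9·15=4455; k=2: 2340+0+20·13·15=6240 → min 4455 | A_2..A_4: k=2: 0+1755+9·13·9=2808; k=3: 1755+0+9·15·9=2970 → min 2808.
Top-level splits: k=1: (A_1..A_1)·(A_2..A_4) → 0+2808+20·9·9 = 4428; k=2: (A_1..A_2)·(A_3..A_4) → 2340+1755+20·13·9 = 6435; k=3: (A_1..A_3)·(A_4..A_4) → 4455+0+20·15·9 = 7155.
Best split is after A_1, i.e. k = 1.

1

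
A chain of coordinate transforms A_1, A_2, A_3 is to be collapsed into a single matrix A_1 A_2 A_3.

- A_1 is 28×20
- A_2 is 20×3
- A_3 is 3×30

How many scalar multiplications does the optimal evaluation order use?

Order (A_1 (A_2 A_3)): (A_2 A_3): 20×3 by 3×30 → 20×30, cost 20·3·30 = 1800; (A_1 (A_2 A_3)): 28×20 by 20×30 → 28×30, cost 28·20·30 = 16800; cumulative 18600. Total 18600.
Order ((A_1 A_2) A_3): (A_1 A_2): 28×20 by 20×3 → 28×3, cost 28·20·3 = 1680; ((A_1 A_2) A_3): 28×3 by 3×30 → 28×30, cost 28·3·30 = 2520; cumulative 4200. Total 4200.
Minimum: 4200.

4200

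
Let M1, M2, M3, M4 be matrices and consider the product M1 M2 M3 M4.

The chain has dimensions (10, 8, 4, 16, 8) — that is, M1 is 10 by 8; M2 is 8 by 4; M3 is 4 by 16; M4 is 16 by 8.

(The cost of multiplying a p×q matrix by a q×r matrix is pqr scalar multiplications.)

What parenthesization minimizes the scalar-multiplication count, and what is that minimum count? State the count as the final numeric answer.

1152

Adjacent pairs: M1M2 = 10·8·4 = 320; M2M3 = 8·4·16 = 512; M3M4 = 4·16·8 = 512.
Length 3: M1..M3: k=1: 0+512+10·8·16=1792; k=2: 320+0+10·4·16=960 → min 960 | M2..M4: k=2: 0+512+8·4·8=768; k=3: 512+0+8·16·8=1536 → min 768.
Length 4: M1..M4: k=1: 0+768+10·8·8=1408; k=2: 320+512+10·4·8=1152; k=3: 960+0+10·16·8=2240 → min 1152.
Optimal parenthesization: ((M1 M2) (M3 M4)) with cost 1152.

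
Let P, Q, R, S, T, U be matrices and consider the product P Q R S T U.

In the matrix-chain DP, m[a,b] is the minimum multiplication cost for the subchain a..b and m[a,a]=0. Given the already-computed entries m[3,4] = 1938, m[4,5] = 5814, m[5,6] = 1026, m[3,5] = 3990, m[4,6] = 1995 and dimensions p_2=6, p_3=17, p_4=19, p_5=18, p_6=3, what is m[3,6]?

m[3,6] = min over k∈[3,5] of m[3,k]+m[k+1,6]+p_{2}·p_k·p_{6}.
k=3: 0 + 1995 + 6·17·3 = 2301; k=4: 1938 + 1026 + 6·19·3 = 3306; k=5: 3990 + 0 + 6·18·3 = 4314.
Minimum: 2301 at k=3.

2301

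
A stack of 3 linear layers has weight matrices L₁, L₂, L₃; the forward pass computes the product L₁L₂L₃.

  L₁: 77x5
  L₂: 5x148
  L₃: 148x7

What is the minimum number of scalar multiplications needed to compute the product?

Order (L₁(L₂L₃)): (L₂L₃): 5×148 by 148×7 → 5×7, cost 5·148·7 = 5180; (L₁(L₂L₃)): 77×5 by 5×7 → 77×7, cost 77·5·7 = 2695; cumulative 7875. Total 7875.
Order ((L₁L₂)L₃): (L₁L₂): 77×5 by 5×148 → 77×148, cost 77·5·148 = 56980; ((L₁L₂)L₃): 77×148 by 148×7 → 77×7, cost 77·148·7 = 79772; cumulative 136752. Total 136752.
Minimum: 7875.

7875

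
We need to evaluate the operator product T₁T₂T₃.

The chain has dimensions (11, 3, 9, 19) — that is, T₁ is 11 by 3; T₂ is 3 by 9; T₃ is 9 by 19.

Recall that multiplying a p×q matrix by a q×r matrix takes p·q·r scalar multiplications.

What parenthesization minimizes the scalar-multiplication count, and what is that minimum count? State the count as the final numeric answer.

1140

(T₁(T₂T₃)): cost 1140.
((T₁T₂)T₃): cost 2178.
Optimal: (T₁(T₂T₃)) with cost 1140.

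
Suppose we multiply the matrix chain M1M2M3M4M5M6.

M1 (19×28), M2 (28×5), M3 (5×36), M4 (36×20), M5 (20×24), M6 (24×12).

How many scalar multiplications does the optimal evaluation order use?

11240

Adjacent pairs: M1M2 = 19·28·5 = 2660; M2M3 = 28·5·36 = 5040; M3M4 = 5·36·20 = 3600; M4M5 = 36·20·24 = 17280; M5M6 = 20·24·12 = 5760.
Length 3: M1..M3: k=1: 0+5040+19·28·36=24192; k=2: 2660+0+19·5·36=6080 → min 6080 | M2..M4: k=2: 0+3600+28·5·20=6400; k=3: 5040+0+28·36·20=25200 → min 6400 | M3..M5: k=3: 0+17280+5·36·24=21600; k=4: 3600+0+5·20·24=6000 → min 6000 | M4..M6: k=4: 0+5760+36·20·12=14400; k=5: 17280+0+36·24·12=27648 → min 14400.
Length 4: M1..M4: k=1: 0+6400+19·28·20=17040; k=2: 2660+3600+19·5·20=8160; k=3: 6080+0+19·36·20=19760 → min 8160 | M2..M5: k=2: 0+6000+28·5·24=9360; k=3: 5040+17280+28·36·24=46512; k=4: 6400+0+28·20·24=19840 → min 9360 | M3..M6: k=3: 0+14400+5·36·12=16560; k=4: 3600+5760+5·20·12=10560; k=5: 6000+0+5·24·12=7440 → min 7440.
Length 5: M1..M5: k=1: 0+9360+19·28·24=22128; k=2: 2660+6000+19·5·24=10940; k=3: 6080+17280+19·36·24=39776; k=4: 8160+0+19·20·24=17280 → min 10940 | M2..M6: k=2: 0+7440+28·5·12=9120; k=3: 5040+14400+28·36·12=31536; k=4: 6400+5760+28·20·12=18880; k=5: 9360+0+28·24·12=17424 → min 9120.
Length 6: M1..M6: k=1: 0+9120+19·28·12=15504; k=2: 2660+7440+19·5·12=11240; k=3: 6080+14400+19·36·12=28688; k=4: 8160+5760+19·20·12=18480; k=5: 10940+0+19·24·12=16412 → min 11240.
Optimal order: ((M1M2)(((M3M4)M5)M6)) with cost 11240.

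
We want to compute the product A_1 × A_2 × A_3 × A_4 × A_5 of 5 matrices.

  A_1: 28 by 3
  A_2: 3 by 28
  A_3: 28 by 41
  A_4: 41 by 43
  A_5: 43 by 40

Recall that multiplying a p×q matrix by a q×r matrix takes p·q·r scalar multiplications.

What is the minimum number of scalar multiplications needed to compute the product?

17253

Adjacent pairs: A_1A_2 = 28·3·28 = 2352; A_2A_3 = 3·28·41 = 3444; A_3A_4 = 28·41·43 = 49364; A_4A_5 = 41·43·40 = 70520.
Length 3: A_1..A_3: k=1: 0+3444+28·3·41=6888; k=2: 2352+0+28·28·41=34496 → min 6888 | A_2..A_4: k=2: 0+49364+3·28·43=52976; k=3: 3444+0+3·41·43=8733 → min 8733 | A_3..A_5: k=3: 0+70520+28·41·40=116440; k=4: 49364+0+28·43·40=97524 → min 97524.
Length 4: A_1..A_4: k=1: 0+8733+28·3·43=12345; k=2: 2352+49364+28·28·43=85428; k=3: 6888+0+28·41·43=56252 → min 12345 | A_2..A_5: k=2: 0+97524+3·28·40=100884; k=3: 3444+70520+3·41·40=78884; k=4: 8733+0+3·43·40=13893 → min 13893.
Length 5: A_1..A_5: k=1: 0+13893+28·3·40=17253; k=2: 2352+97524+28·28·40=131236; k=3: 6888+70520+28·41·40=123328; k=4: 12345+0+28·43·40=60505 → min 17253.
Optimal order: (A_1 × (((A_2 × A_3) × A_4) × A_5)) with cost 17253.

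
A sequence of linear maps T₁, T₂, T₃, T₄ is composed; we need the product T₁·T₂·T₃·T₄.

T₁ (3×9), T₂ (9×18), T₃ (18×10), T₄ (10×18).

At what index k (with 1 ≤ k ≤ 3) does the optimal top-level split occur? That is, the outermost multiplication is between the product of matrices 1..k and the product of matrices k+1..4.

Adjacent pairs: T₁T₂ = 3·9·18 = 486; T₂T₃ = 9·18·10 = 1620; T₃T₄ = 18·10·18 = 3240.
Length 3: T₁..T₃: k=1: 0+1620+3·9·10=1890; k=2: 486+0+3·18·10=1026 → min 1026 | T₂..T₄: k=2: 0+3240+9·18·18=6156; k=3: 1620+0+9·10·18=3240 → min 3240.
Top-level splits: k=1: (T₁..T₁)·(T₂..T₄) → 0+3240+3·9·18 = 3726; k=2: (T₁..T₂)·(T₃..T₄) → 486+3240+3·18·18 = 4698; k=3: (T₁..T₃)·(T₄..T₄) → 1026+0+3·10·18 = 1566.
Best split is after T₃, i.e. k = 3.

3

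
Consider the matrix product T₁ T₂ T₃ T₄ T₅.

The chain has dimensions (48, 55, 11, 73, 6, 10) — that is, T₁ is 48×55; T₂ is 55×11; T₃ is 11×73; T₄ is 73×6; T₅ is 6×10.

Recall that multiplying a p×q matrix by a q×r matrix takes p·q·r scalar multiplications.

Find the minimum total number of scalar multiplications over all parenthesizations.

Adjacent pairs: T₁T₂ = 48·55·11 = 29040; T₂T₃ = 55·11·73 = 44165; T₃T₄ = 11·73·6 = 4818; T₄T₅ = 73·6·10 = 4380.
Length 3: T₁..T₃: k=1: 0+44165+48·55·73=236885; k=2: 29040+0+48·11·73=67584 → min 67584 | T₂..T₄: k=2: 0+4818+55·11·6=8448; k=3: 44165+0+55·73·6=68255 → min 8448 | T₃..T₅: k=3: 0+4380+11·73·10=12410; k=4: 4818+0+11·6·10=5478 → min 5478.
Length 4: T₁..T₄: k=1: 0+8448+48·55·6=24288; k=2: 29040+4818+48·11·6=37026; k=3: 67584+0+48·73·6=88608 → min 24288 | T₂..T₅: k=2: 0+5478+55·11·10=11528; k=3: 44165+4380+55·73·10=88695; k=4: 8448+0+55·6·10=11748 → min 11528.
Length 5: T₁..T₅: k=1: 0+11528+48·55·10=37928; k=2: 29040+5478+48·11·10=39798; k=3: 67584+4380+48·73·10=107004; k=4: 24288+0+48·6·10=27168 → min 27168.
Optimal order: ((T₁ (T₂ (T₃ T₄))) T₅) with cost 27168.

27168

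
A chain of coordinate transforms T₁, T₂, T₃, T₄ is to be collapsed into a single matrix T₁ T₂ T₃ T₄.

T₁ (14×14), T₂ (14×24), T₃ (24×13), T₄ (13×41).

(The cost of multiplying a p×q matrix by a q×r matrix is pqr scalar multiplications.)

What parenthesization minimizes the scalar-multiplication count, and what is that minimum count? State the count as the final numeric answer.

Adjacent pairs: T₁T₂ = 14·14·24 = 4704; T₂T₃ = 14·24·13 = 4368; T₃T₄ = 24·13·41 = 12792.
Length 3: T₁..T₃: k=1: 0+4368+14·14·13=6916; k=2: 4704+0+14·24·13=9072 → min 6916 | T₂..T₄: k=2: 0+12792+14·24·41=26568; k=3: 4368+0+14·13·41=11830 → min 11830.
Length 4: T₁..T₄: k=1: 0+11830+14·14·41=19866; k=2: 4704+12792+14·24·41=31272; k=3: 6916+0+14·13·41=14378 → min 14378.
Optimal parenthesization: ((T₁ (T₂ T₃)) T₄) with cost 14378.

14378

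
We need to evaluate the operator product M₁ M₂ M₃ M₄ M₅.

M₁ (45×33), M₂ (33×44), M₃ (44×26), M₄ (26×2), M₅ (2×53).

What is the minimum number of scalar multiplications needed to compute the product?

Adjacent pairs: M₁M₂ = 45·33·44 = 65340; M₂M₃ = 33·44·26 = 37752; M₃M₄ = 44·26·2 = 2288; M₄M₅ = 26·2·53 = 2756.
Length 3: M₁..M₃: k=1: 0+37752+45·33·26=76362; k=2: 65340+0+45·44·26=116820 → min 76362 | M₂..M₄: k=2: 0+2288+33·44·2=5192; k=3: 37752+0+33·26·2=39468 → min 5192 | M₃..M₅: k=3: 0+2756+44·26·53=63388; k=4: 2288+0+44·2·53=6952 → min 6952.
Length 4: M₁..M₄: k=1: 0+5192+45·33·2=8162; k=2: 65340+2288+45·44·2=71588; k=3: 76362+0+45·26·2=78702 → min 8162 | M₂..M₅: k=2: 0+6952+33·44·53=83908; k=3: 37752+2756+33·26·53=85982; k=4: 5192+0+33·2·53=8690 → min 8690.
Length 5: M₁..M₅: k=1: 0+8690+45·33·53=87395; k=2: 65340+6952+45·44·53=177232; k=3: 76362+2756+45·26·53=141128; k=4: 8162+0+45·2·53=12932 → min 12932.
Optimal order: ((M₁ (M₂ (M₃ M₄))) M₅) with cost 12932.

12932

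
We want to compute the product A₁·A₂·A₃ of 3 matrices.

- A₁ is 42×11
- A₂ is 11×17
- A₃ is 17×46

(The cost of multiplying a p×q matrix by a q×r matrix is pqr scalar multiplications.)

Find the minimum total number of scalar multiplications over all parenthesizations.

29854

Order (A₁·(A₂·A₃)): (A₂·A₃): 11×17 by 17×46 → 11×46, cost 11·17·46 = 8602; (A₁·(A₂·A₃)): 42×11 by 11×46 → 42×46, cost 42·11·46 = 21252; cumulative 29854. Total 29854.
Order ((A₁·A₂)·A₃): (A₁·A₂): 42×11 by 11×17 → 42×17, cost 42·11·17 = 7854; ((A₁·A₂)·A₃): 42×17 by 17×46 → 42×46, cost 42·17·46 = 32844; cumulative 40698. Total 40698.
Minimum: 29854.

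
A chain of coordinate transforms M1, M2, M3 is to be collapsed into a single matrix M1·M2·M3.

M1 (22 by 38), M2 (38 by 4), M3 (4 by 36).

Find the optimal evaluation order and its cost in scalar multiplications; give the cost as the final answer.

(M1·(M2·M3)): cost 35568.
((M1·M2)·M3): cost 6512.
Optimal: ((M1·M2)·M3) with cost 6512.

6512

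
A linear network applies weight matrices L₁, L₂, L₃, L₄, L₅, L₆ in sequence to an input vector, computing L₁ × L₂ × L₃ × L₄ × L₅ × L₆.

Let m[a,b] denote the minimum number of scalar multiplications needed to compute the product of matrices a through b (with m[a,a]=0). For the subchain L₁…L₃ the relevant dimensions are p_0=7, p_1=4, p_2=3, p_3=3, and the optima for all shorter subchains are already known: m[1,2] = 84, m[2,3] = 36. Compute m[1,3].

120

m[1,3] = min over k∈[1,2] of m[1,k]+m[k+1,3]+p_{0}·p_k·p_{3}.
k=1: 0 + 36 + 7·4·3 = 120; k=2: 84 + 0 + 7·3·3 = 147.
Minimum: 120 at k=1.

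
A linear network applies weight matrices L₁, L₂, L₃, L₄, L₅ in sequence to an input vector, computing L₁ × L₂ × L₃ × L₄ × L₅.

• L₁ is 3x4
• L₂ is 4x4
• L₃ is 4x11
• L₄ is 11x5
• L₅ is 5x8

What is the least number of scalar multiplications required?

Adjacent pairs: L₁L₂ = 3·4·4 = 48; L₂L₃ = 4·4·11 = 176; L₃L₄ = 4·11·5 = 220; L₄L₅ = 11·5·8 = 440.
Length 3: L₁..L₃: k=1: 0+176+3·4·11=308; k=2: 48+0+3·4·11=180 → min 180 | L₂..L₄: k=2: 0+220+4·4·5=300; k=3: 176+0+4·11·5=396 → min 300 | L₃..L₅: k=3: 0+440+4·11·8=792; k=4: 220+0+4·5·8=380 → min 380.
Length 4: L₁..L₄: k=1: 0+300+3·4·5=360; k=2: 48+220+3·4·5=328; k=3: 180+0+3·11·5=345 → min 328 | L₂..L₅: k=2: 0+380+4·4·8=508; k=3: 176+440+4·11·8=968; k=4: 300+0+4·5·8=460 → min 460.
Length 5: L₁..L₅: k=1: 0+460+3·4·8=556; k=2: 48+380+3·4·8=524; k=3: 180+440+3·11·8=884; k=4: 328+0+3·5·8=448 → min 448.
Optimal order: (((L₁ × L₂) × (L₃ × L₄)) × L₅) with cost 448.

448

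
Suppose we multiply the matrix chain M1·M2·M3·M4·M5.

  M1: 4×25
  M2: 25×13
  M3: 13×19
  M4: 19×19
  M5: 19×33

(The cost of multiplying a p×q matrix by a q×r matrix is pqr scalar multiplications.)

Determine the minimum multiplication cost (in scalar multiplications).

6240

Adjacent pairs: M1M2 = 4·25·13 = 1300; M2M3 = 25·13·19 = 6175; M3M4 = 13·19·19 = 4693; M4M5 = 19·19·33 = 11913.
Length 3: M1..M3: k=1: 0+6175+4·25·19=8075; k=2: 1300+0+4·13·19=2288 → min 2288 | M2..M4: k=2: 0+4693+25·13·19=10868; k=3: 6175+0+25·19·19=15200 → min 10868 | M3..M5: k=3: 0+11913+13·19·33=20064; k=4: 4693+0+13·19·33=12844 → min 12844.
Length 4: M1..M4: k=1: 0+10868+4·25·19=12768; k=2: 1300+4693+4·13·19=6981; k=3: 2288+0+4·19·19=3732 → min 3732 | M2..M5: k=2: 0+12844+25·13·33=23569; k=3: 6175+11913+25·19·33=33763; k=4: 10868+0+25·19·33=26543 → min 23569.
Length 5: M1..M5: k=1: 0+23569+4·25·33=26869; k=2: 1300+12844+4·13·33=15860; k=3: 2288+11913+4·19·33=16709; k=4: 3732+0+4·19·33=6240 → min 6240.
Optimal order: ((((M1·M2)·M3)·M4)·M5) with cost 6240.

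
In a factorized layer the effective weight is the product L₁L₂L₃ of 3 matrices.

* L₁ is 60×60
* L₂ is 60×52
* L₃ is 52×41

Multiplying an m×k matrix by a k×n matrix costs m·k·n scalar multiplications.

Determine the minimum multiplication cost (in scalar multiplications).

Order (L₁(L₂L₃)): (L₂L₃): 60×52 by 52×41 → 60×41, cost 60·52·41 = 127920; (L₁(L₂L₃)): 60×60 by 60×41 → 60×41, cost 60·60·41 = 147600; cumulative 275520. Total 275520.
Order ((L₁L₂)L₃): (L₁L₂): 60×60 by 60×52 → 60×52, cost 60·60·52 = 187200; ((L₁L₂)L₃): 60×52 by 52×41 → 60×41, cost 60·52·41 = 127920; cumulative 315120. Total 315120.
Minimum: 275520.

275520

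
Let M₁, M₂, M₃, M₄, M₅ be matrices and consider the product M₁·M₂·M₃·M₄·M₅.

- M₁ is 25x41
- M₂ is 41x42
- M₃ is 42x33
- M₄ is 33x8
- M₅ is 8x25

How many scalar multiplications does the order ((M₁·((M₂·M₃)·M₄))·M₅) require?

80850

(M₂·M₃): 41×42 by 42×33 → 41×33, cost 41·42·33 = 56826
((M₂·M₃)·M₄): 41×33 by 33×8 → 41×8, cost 41·33·8 = 10824; cumulative 67650
(M₁·((M₂·M₃)·M₄)): 25×41 by 41×8 → 25×8, cost 25·41·8 = 8200; cumulative 75850
((M₁·((M₂·M₃)·M₄))·M₅): 25×8 by 8×25 → 25×25, cost 25·8·25 = 5000; cumulative 80850
Total: 80850 scalar multiplications.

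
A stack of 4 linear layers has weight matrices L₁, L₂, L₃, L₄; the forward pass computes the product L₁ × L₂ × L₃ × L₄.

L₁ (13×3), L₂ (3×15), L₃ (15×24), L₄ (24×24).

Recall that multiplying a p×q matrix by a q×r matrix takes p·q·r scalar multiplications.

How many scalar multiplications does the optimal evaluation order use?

Adjacent pairs: L₁L₂ = 13·3·15 = 585; L₂L₃ = 3·15·24 = 1080; L₃L₄ = 15·24·24 = 8640.
Length 3: L₁..L₃: k=1: 0+1080+13·3·24=2016; k=2: 585+0+13·15·24=5265 → min 2016 | L₂..L₄: k=2: 0+8640+3·15·24=9720; k=3: 1080+0+3·24·24=2808 → min 2808.
Length 4: L₁..L₄: k=1: 0+2808+13·3·24=3744; k=2: 585+8640+13·15·24=13905; k=3: 2016+0+13·24·24=9504 → min 3744.
Optimal order: (L₁ × ((L₂ × L₃) × L₄)) with cost 3744.

3744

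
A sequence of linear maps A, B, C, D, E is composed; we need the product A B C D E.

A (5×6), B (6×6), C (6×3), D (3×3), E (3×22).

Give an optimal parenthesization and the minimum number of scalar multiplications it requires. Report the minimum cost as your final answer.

573

Adjacent pairs: AB = 5·6·6 = 180; BC = 6·6·3 = 108; CD = 6·3·3 = 54; DE = 3·3·22 = 198.
Length 3: A..C: k=1: 0+108+5·6·3=198; k=2: 180+0+5·6·3=270 → min 198 | B..D: k=2: 0+54+6·6·3=162; k=3: 108+0+6·3·3=162 → min 162 | C..E: k=3: 0+198+6·3·22=594; k=4: 54+0+6·3·22=450 → min 450.
Length 4: A..D: k=1: 0+162+5·6·3=252; k=2: 180+54+5·6·3=324; k=3: 198+0+5·3·3=243 → min 243 | B..E: k=2: 0+450+6·6·22=1242; k=3: 108+198+6·3·22=702; k=4: 162+0+6·3·22=558 → min 558.
Length 5: A..E: k=1: 0+558+5·6·22=1218; k=2: 180+450+5·6·22=1290; k=3: 198+198+5·3·22=726; k=4: 243+0+5·3·22=573 → min 573.
Optimal parenthesization: (((A (B C)) D) E) with cost 573.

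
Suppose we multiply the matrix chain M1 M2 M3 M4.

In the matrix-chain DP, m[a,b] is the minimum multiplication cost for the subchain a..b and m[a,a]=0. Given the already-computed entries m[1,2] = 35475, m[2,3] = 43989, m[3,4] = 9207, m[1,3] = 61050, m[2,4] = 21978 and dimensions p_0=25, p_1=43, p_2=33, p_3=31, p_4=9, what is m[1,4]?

m[1,4] = min over k∈[1,3] of m[1,k]+m[k+1,4]+p_{0}·p_k·p_{4}.
k=1: 0 + 21978 + 25·43·9 = 31653; k=2: 35475 + 9207 + 25·33·9 = 52107; k=3: 61050 + 0 + 25·31·9 = 68025.
Minimum: 31653 at k=1.

31653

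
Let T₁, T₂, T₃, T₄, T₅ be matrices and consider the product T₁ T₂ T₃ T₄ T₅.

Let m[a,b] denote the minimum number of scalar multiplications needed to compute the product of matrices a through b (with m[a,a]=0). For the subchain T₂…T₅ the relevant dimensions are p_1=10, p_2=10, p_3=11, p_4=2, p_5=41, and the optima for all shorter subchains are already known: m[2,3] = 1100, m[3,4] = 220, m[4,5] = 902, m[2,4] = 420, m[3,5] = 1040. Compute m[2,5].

1240

m[2,5] = min over k∈[2,4] of m[2,k]+m[k+1,5]+p_{1}·p_k·p_{5}.
k=2: 0 + 1040 + 10·10·41 = 5140; k=3: 1100 + 902 + 10·11·41 = 6512; k=4: 420 + 0 + 10·2·41 = 1240.
Minimum: 1240 at k=4.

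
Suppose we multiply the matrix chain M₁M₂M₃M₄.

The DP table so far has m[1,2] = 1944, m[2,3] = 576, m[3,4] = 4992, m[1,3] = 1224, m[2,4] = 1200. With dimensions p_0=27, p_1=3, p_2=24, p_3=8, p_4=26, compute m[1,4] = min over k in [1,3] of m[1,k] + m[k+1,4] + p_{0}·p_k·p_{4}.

3306

m[1,4] = min over k∈[1,3] of m[1,k]+m[k+1,4]+p_{0}·p_k·p_{4}.
k=1: 0 + 1200 + 27·3·26 = 3306; k=2: 1944 + 4992 + 27·24·26 = 23784; k=3: 1224 + 0 + 27·8·26 = 6840.
Minimum: 3306 at k=1.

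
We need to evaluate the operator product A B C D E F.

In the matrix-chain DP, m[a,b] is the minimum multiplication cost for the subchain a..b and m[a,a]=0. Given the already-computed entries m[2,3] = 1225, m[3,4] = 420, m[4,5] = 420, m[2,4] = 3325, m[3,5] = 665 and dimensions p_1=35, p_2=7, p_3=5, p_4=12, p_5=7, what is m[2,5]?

2380

m[2,5] = min over k∈[2,4] of m[2,k]+m[k+1,5]+p_{1}·p_k·p_{5}.
k=2: 0 + 665 + 35·7·7 = 2380; k=3: 1225 + 420 + 35·5·7 = 2870; k=4: 3325 + 0 + 35·12·7 = 6265.
Minimum: 2380 at k=2.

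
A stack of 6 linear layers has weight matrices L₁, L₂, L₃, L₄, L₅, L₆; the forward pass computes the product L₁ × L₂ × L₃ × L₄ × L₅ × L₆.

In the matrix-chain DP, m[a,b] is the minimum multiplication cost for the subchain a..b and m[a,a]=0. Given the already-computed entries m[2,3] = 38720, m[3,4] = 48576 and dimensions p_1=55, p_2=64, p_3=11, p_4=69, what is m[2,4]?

80465

m[2,4] = min over k∈[2,3] of m[2,k]+m[k+1,4]+p_{1}·p_k·p_{4}.
k=2: 0 + 48576 + 55·64·69 = 291456; k=3: 38720 + 0 + 55·11·69 = 80465.
Minimum: 80465 at k=3.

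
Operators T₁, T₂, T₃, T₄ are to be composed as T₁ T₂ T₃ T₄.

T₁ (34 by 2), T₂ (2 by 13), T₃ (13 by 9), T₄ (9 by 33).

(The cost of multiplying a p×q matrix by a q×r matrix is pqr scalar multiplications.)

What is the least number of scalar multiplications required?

Adjacent pairs: T₁T₂ = 34·2·13 = 884; T₂T₃ = 2·13·9 = 234; T₃T₄ = 13·9·33 = 3861.
Length 3: T₁..T₃: k=1: 0+234+34·2·9=846; k=2: 884+0+34·13·9=4862 → min 846 | T₂..T₄: k=2: 0+3861+2·13·33=4719; k=3: 234+0+2·9·33=828 → min 828.
Length 4: T₁..T₄: k=1: 0+828+34·2·33=3072; k=2: 884+3861+34·13·33=19331; k=3: 846+0+34·9·33=10944 → min 3072.
Optimal order: (T₁ ((T₂ T₃) T₄)) with cost 3072.

3072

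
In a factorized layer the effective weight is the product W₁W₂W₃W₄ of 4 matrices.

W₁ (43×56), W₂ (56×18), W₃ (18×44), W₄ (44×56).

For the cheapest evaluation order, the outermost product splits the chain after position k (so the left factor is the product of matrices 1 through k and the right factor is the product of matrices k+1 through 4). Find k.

Adjacent pairs: W₁W₂ = 43·56·18 = 43344; W₂W₃ = 56·18·44 = 44352; W₃W₄ = 18·44·56 = 44352.
Length 3: W₁..W₃: k=1: 0+44352+43·56·44=150304; k=2: 43344+0+43·18·44=77400 → min 77400 | W₂..W₄: k=2: 0+44352+56·18·56=100800; k=3: 44352+0+56·44·56=182336 → min 100800.
Top-level splits: k=1: (W₁..W₁)·(W₂..W₄) → 0+100800+43·56·56 = 235648; k=2: (W₁..W₂)·(W₃..W₄) → 43344+44352+43·18·56 = 131040; k=3: (W₁..W₃)·(W₄..W₄) → 77400+0+43·44·56 = 183352.
Best split is after W₂, i.e. k = 2.

2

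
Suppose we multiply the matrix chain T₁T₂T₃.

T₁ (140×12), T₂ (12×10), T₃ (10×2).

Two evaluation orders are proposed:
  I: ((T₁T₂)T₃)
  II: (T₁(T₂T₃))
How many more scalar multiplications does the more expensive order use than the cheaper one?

16000

Order I = ((T₁T₂)T₃): (T₁T₂): 140×12 by 12×10 → 140×10, cost 140·12·10 = 16800; ((T₁T₂)T₃): 140×10 by 10×2 → 140×2, cost 140·10·2 = 2800; cumulative 19600. Total 19600.
Order II = (T₁(T₂T₃)): (T₂T₃): 12×10 by 10×2 → 12×2, cost 12·10·2 = 240; (T₁(T₂T₃)): 140×12 by 12×2 → 140×2, cost 140·12·2 = 3360; cumulative 3600. Total 3600.
Difference: |19600 − 3600| = 16000.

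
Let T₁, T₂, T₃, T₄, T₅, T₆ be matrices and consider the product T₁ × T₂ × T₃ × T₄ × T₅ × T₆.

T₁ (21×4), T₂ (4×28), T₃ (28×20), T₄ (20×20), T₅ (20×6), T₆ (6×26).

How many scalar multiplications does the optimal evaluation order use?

Adjacent pairs: T₁T₂ = 21·4·28 = 2352; T₂T₃ = 4·28·20 = 2240; T₃T₄ = 28·20·20 = 11200; T₄T₅ = 20·20·6 = 2400; T₅T₆ = 20·6·26 = 3120.
Length 3: T₁..T₃: k=1: 0+2240+21·4·20=3920; k=2: 2352+0+21·28·20=14112 → min 3920 | T₂..T₄: k=2: 0+11200+4·28·20=13440; k=3: 2240+0+4·20·20=3840 → min 3840 | T₃..T₅: k=3: 0+2400+28·20·6=5760; k=4: 11200+0+28·20·6=14560 → min 5760 | T₄..T₆: k=4: 0+3120+20·20·26=13520; k=5: 2400+0+20·6·26=5520 → min 5520.
Length 4: T₁..T₄: k=1: 0+3840+21·4·20=5520; k=2: 2352+11200+21·28·20=25312; k=3: 3920+0+21·20·20=12320 → min 5520 | T₂..T₅: k=2: 0+5760+4·28·6=6432; k=3: 2240+2400+4·20·6=5120; k=4: 3840+0+4·20·6=4320 → min 4320 | T₃..T₆: k=3: 0+5520+28·20·26=20080; k=4: 11200+3120+28·20·26=28880; k=5: 5760+0+28·6·26=10128 → min 10128.
Length 5: T₁..T₅: k=1: 0+4320+21·4·6=4824; k=2: 2352+5760+21·28·6=11640; k=3: 3920+2400+21·20·6=8840; k=4: 5520+0+21·20·6=8040 → min 4824 | T₂..T₆: k=2: 0+10128+4·28·26=13040; k=3: 2240+5520+4·20·26=9840; k=4: 3840+3120+4·20·26=9040; k=5: 4320+0+4·6·26=4944 → min 4944.
Length 6: T₁..T₆: k=1: 0+4944+21·4·26=7128; k=2: 2352+10128+21·28·26=27768; k=3: 3920+5520+21·20·26=20360; k=4: 5520+3120+21·20·26=19560; k=5: 4824+0+21·6·26=8100 → min 7128.
Optimal order: (T₁ × ((((T₂ × T₃) × T₄) × T₅) × T₆)) with cost 7128.

7128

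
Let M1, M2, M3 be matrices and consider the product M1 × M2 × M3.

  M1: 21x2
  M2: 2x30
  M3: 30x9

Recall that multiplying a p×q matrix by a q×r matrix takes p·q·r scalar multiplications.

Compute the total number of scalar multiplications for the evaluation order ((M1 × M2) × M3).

(M1 × M2): 21×2 by 2×30 → 21×30, cost 21·2·30 = 1260
((M1 × M2) × M3): 21×30 by 30×9 → 21×9, cost 21·30·9 = 5670; cumulative 6930
Total: 6930 scalar multiplications.

6930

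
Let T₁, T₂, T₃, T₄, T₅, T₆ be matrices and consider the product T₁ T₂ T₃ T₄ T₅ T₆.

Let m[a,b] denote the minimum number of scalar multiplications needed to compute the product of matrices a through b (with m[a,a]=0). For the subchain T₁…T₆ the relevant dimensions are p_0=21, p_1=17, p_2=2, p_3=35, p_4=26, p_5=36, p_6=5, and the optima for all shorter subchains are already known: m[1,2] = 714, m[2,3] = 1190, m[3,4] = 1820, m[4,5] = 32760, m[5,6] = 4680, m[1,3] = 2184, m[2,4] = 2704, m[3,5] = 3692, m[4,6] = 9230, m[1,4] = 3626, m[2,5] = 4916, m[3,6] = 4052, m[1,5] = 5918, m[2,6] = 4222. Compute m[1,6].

m[1,6] = min over k∈[1,5] of m[1,k]+m[k+1,6]+p_{0}·p_k·p_{6}.
k=1: 0 + 4222 + 21·17·5 = 6007; k=2: 714 + 4052 + 21·2·5 = 4976; k=3: 2184 + 9230 + 21·35·5 = 15089; k=4: 3626 + 4680 + 21·26·5 = 11036; k=5: 5918 + 0 + 21·36·5 = 9698.
Minimum: 4976 at k=2.

4976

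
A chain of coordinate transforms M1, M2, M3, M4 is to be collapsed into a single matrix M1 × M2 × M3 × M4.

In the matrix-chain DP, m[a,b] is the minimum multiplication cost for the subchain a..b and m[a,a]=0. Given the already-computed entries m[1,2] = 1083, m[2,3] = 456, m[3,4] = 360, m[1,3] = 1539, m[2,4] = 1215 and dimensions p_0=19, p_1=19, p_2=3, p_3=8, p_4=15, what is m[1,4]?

2298

m[1,4] = min over k∈[1,3] of m[1,k]+m[k+1,4]+p_{0}·p_k·p_{4}.
k=1: 0 + 1215 + 19·19·15 = 6630; k=2: 1083 + 360 + 19·3·15 = 2298; k=3: 1539 + 0 + 19·8·15 = 3819.
Minimum: 2298 at k=2.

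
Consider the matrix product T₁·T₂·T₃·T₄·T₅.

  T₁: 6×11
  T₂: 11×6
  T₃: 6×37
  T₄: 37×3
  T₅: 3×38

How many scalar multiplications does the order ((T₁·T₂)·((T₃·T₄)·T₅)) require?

(T₁·T₂): 6×11 by 11×6 → 6×6, cost 6·11·6 = 396
(T₃·T₄): 6×37 by 37×3 → 6×3, cost 6·37·3 = 666
((T₃·T₄)·T₅): 6×3 by 3×38 → 6×38, cost 6·3·38 = 684; cumulative 1350
((T₁·T₂)·((T₃·T₄)·T₅)): 6×6 by 6×38 → 6×38, cost 6·6·38 = 1368; cumulative 3114
Total: 3114 scalar multiplications.

3114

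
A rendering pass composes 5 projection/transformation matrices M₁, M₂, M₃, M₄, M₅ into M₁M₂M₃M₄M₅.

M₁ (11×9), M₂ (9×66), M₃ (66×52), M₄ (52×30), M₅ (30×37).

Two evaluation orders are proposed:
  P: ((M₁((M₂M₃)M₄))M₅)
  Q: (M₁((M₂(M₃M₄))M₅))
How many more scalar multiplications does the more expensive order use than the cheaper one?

Order P = ((M₁((M₂M₃)M₄))M₅): (M₂M₃): 9×66 by 66×52 → 9×52, cost 9·66·52 = 30888; ((M₂M₃)M₄): 9×52 by 52×30 → 9×30, cost 9·52·30 = 14040; cumulative 44928; (M₁((M₂M₃)M₄)): 11×9 by 9×30 → 11×30, cost 11·9·30 = 2970; cumulative 47898; ((M₁((M₂M₃)M₄))M₅): 11×30 by 30×37 → 11×37, cost 11·30·37 = 12210; cumulative 60108. Total 60108.
Order Q = (M₁((M₂(M₃M₄))M₅)): (M₃M₄): 66×52 by 52×30 → 66×30, cost 66·52·30 = 102960; (M₂(M₃M₄)): 9×66 by 66×30 → 9×30, cost 9·66·30 = 17820; cumulative 120780; ((M₂(M₃M₄))M₅): 9×30 by 30×37 → 9×37, cost 9·30·37 = 9990; cumulative 130770; (M₁((M₂(M₃M₄))M₅)): 11×9 by 9×37 → 11×37, cost 11·9·37 = 3663; cumulative 134433. Total 134433.
Difference: |60108 − 134433| = 74325.

74325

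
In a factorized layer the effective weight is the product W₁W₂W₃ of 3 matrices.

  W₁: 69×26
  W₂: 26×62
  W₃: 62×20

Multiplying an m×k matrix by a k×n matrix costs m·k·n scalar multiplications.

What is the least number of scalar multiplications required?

Order (W₁(W₂W₃)): (W₂W₃): 26×62 by 62×20 → 26×20, cost 26·62·20 = 32240; (W₁(W₂W₃)): 69×26 by 26×20 → 69×20, cost 69·26·20 = 35880; cumulative 68120. Total 68120.
Order ((W₁W₂)W₃): (W₁W₂): 69×26 by 26×62 → 69×62, cost 69·26·62 = 111228; ((W₁W₂)W₃): 69×62 by 62×20 → 69×20, cost 69·62·20 = 85560; cumulative 196788. Total 196788.
Minimum: 68120.

68120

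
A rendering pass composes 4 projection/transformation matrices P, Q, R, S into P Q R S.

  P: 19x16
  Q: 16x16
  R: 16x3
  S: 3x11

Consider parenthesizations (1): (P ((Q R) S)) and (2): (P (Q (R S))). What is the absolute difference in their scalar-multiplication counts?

Order (1) = (P ((Q R) S)): (Q R): 16×16 by 16×3 → 16×3, cost 16·16·3 = 768; ((Q R) S): 16×3 by 3×11 → 16×11, cost 16·3·11 = 528; cumulative 1296; (P ((Q R) S)): 19×16 by 16×11 → 19×11, cost 19·16·11 = 3344; cumulative 4640. Total 4640.
Order (2) = (P (Q (R S))): (R S): 16×3 by 3×11 → 16×11, cost 16·3·11 = 528; (Q (R S)): 16×16 by 16×11 → 16×11, cost 16·16·11 = 2816; cumulative 3344; (P (Q (R S))): 19×16 by 16×11 → 19×11, cost 19·16·11 = 3344; cumulative 6688. Total 6688.
Difference: |4640 − 6688| = 2048.

2048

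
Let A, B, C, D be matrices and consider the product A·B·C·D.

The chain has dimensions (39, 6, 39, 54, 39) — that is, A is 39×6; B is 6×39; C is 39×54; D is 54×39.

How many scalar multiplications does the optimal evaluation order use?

Adjacent pairs: AB = 39·6·39 = 9126; BC = 6·39·54 = 12636; CD = 39·54·39 = 82134.
Length 3: A..C: k=1: 0+12636+39·6·54=25272; k=2: 9126+0+39·39·54=91260 → min 25272 | B..D: k=2: 0+82134+6·39·39=91260; k=3: 12636+0+6·54·39=25272 → min 25272.
Length 4: A..D: k=1: 0+25272+39·6·39=34398; k=2: 9126+82134+39·39·39=150579; k=3: 25272+0+39·54·39=107406 → min 34398.
Optimal order: (A·((B·C)·D)) with cost 34398.

34398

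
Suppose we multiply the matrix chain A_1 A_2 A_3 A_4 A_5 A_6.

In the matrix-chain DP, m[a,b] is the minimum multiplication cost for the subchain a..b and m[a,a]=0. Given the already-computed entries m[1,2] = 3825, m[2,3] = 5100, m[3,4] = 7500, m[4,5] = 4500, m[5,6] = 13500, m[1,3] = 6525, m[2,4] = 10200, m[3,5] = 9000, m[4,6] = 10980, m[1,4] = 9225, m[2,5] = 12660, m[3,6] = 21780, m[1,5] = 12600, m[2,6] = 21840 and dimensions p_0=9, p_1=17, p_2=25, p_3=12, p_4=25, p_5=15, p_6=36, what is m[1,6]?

m[1,6] = min over k∈[1,5] of m[1,k]+m[k+1,6]+p_{0}·p_k·p_{6}.
k=1: 0 + 21840 + 9·17·36 = 27348; k=2: 3825 + 21780 + 9·25·36 = 33705; k=3: 6525 + 10980 + 9·12·36 = 21393; k=4: 9225 + 13500 + 9·25·36 = 30825; k=5: 12600 + 0 + 9·15·36 = 17460.
Minimum: 17460 at k=5.

17460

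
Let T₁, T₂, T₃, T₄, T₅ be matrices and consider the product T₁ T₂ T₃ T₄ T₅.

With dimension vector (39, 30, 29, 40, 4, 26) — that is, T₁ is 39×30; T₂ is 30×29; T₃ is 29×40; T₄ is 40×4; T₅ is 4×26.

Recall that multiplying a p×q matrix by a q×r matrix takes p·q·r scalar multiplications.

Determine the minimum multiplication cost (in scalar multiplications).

16856

Adjacent pairs: T₁T₂ = 39·30·29 = 33930; T₂T₃ = 30·29·40 = 34800; T₃T₄ = 29·40·4 = 4640; T₄T₅ = 40·4·26 = 4160.
Length 3: T₁..T₃: k=1: 0+34800+39·30·40=81600; k=2: 33930+0+39·29·40=79170 → min 79170 | T₂..T₄: k=2: 0+4640+30·29·4=8120; k=3: 34800+0+30·40·4=39600 → min 8120 | T₃..T₅: k=3: 0+4160+29·40·26=34320; k=4: 4640+0+29·4·26=7656 → min 7656.
Length 4: T₁..T₄: k=1: 0+8120+39·30·4=12800; k=2: 33930+4640+39·29·4=43094; k=3: 79170+0+39·40·4=85410 → min 12800 | T₂..T₅: k=2: 0+7656+30·29·26=30276; k=3: 34800+4160+30·40·26=70160; k=4: 8120+0+30·4·26=11240 → min 11240.
Length 5: T₁..T₅: k=1: 0+11240+39·30·26=41660; k=2: 33930+7656+39·29·26=70992; k=3: 79170+4160+39·40·26=123890; k=4: 12800+0+39·4·26=16856 → min 16856.
Optimal order: ((T₁ (T₂ (T₃ T₄))) T₅) with cost 16856.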